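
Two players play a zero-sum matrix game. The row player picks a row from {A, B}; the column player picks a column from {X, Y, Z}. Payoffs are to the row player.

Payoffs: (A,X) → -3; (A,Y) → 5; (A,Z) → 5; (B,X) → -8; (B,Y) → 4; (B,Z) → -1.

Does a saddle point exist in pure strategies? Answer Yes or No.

Yes

Row minima: A → -3, B → -8; maximin = -3.
Column maxima: X → -3, Y → 5, Z → 5; minimax = -3.
maximin = minimax = -3, so a saddle point exists.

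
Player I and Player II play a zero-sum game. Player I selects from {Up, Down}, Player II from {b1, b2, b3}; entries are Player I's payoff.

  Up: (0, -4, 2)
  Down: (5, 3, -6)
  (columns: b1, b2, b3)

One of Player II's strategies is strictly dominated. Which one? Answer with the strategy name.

b1

b2 holds Player I's payoff strictly below b1 in every row: -4 < 0, 3 < 5.
So b1 is strictly dominated for Player II.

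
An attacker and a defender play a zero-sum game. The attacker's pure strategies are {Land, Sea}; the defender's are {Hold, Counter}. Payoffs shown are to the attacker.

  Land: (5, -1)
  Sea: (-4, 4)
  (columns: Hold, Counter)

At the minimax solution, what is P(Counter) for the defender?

Row minima: Land → -1, Sea → -4; maximin = -1.
Column maxima: Hold → 5, Counter → 4; minimax = 4.
-1 ≠ 4, so there is no saddle point; optimal play is mixed.
Let the attacker play Land with probability p. Expected payoff against Hold: 5p + (-4)(1−p) = 9p − 4; against Counter: (-1)p + 4(1−p) = −5p + 4.
Setting these equal: 9p − 4 = −5p + 4 ⇒ 14p = 8 ⇒ p = 4/7, and the value is (9)·(4/7) − 4 = 8/7.
For the defender: with q = P(Hold), equating Land's and Sea's payoffs gives 6q − 1 = −8q + 4 ⇒ q = 5/14.

9/14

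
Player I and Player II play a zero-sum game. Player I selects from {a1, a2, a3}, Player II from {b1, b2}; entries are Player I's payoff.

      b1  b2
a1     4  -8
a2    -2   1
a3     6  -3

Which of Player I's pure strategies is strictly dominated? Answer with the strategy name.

a1

a3 gives a strictly higher payoff than a1 against every column: 6 > 4, -3 > -8.
So a1 is strictly dominated and Player I never plays it.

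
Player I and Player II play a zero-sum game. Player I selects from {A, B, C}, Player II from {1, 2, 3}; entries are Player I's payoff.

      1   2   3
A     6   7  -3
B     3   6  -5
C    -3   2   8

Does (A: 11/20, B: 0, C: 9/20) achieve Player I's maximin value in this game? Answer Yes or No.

Against 1 this mix gives (11/20)·6 + (9/20)·(-3) = 39/20.
Against 2 this mix gives (11/20)·7 + (9/20)·2 = 19/4.
Against 3 this mix gives (11/20)·(-3) + (9/20)·8 = 39/20.
All of Player II's active replies (1, 3) yield 39/20, and no column does worse for Player I. The mix makes Player II indifferent and guarantees 39/20, so it is optimal.

Yes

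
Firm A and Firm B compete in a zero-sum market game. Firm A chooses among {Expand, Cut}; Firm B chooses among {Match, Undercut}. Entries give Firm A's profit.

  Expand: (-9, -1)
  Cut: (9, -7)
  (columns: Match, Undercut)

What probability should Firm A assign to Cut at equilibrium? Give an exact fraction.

1/3

Row minima: Expand → -9, Cut → -7; maximin = -7.
Column maxima: Match → 9, Undercut → -1; minimax = -1.
-7 ≠ -1, so there is no saddle point; optimal play is mixed.
Let Firm A play Expand with probability p. Expected payoff against Match: (-9)p + 9(1−p) = −18p + 9; against Undercut: (-1)p + (-7)(1−p) = 6p − 7.
Setting these equal: −18p + 9 = 6p − 7 ⇒ −24p = -16 ⇒ p = 2/3, and the value is (-18)·(2/3) + 9 = -3.
For Firm B: with q = P(Match), equating Expand's and Cut's payoffs gives −8q − 1 = 16q − 7 ⇒ q = 1/4.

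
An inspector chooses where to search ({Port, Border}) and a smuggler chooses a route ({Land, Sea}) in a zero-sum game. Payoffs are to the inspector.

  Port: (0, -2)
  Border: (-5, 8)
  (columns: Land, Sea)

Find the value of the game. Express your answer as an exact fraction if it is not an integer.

Row minima: Port → -2, Border → -5; maximin = -2.
Column maxima: Land → 0, Sea → 8; minimax = 0.
-2 ≠ 0, so there is no saddle point; optimal play is mixed.
Let the inspector play Port with probability p. Expected payoff against Land: 0p + (-5)(1−p) = 5p − 5; against Sea: (-2)p + 8(1−p) = −10p + 8.
Setting these equal: 5p − 5 = −10p + 8 ⇒ 15p = 13 ⇒ p = 13/15, and the value is (5)·(13/15) − 5 = -2/3.
For the smuggler: with q = P(Land), equating Port's and Border's payoffs gives 2q − 2 = −13q + 8 ⇒ q = 2/3.

-2/3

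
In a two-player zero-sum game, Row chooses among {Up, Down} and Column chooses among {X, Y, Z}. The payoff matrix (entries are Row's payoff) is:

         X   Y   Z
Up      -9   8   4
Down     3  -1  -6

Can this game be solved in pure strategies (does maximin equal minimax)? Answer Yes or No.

No

Row minima: Up → -9, Down → -6; maximin = -6.
Column maxima: X → 3, Y → 8, Z → 4; minimax = 3.
-6 ≠ 3, so no pure-strategy equilibrium exists.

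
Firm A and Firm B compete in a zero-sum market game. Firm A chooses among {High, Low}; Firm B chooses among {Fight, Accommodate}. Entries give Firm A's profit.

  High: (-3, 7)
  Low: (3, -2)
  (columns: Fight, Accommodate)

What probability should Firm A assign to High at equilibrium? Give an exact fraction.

Row minima: High → -3, Low → -2; maximin = -2.
Column maxima: Fight → 3, Accommodate → 7; minimax = 3.
-2 ≠ 3, so there is no saddle point; optimal play is mixed.
Let Firm A play High with probability p. Expected payoff against Fight: (-3)p + 3(1−p) = −6p + 3; against Accommodate: 7p + (-2)(1−p) = 9p − 2.
Setting these equal: −6p + 3 = 9p − 2 ⇒ −15p = -5 ⇒ p = 1/3, and the value is (-6)·(1/3) + 3 = 1.
For Firm B: with q = P(Fight), equating High's and Low's payoffs gives −10q + 7 = 5q − 2 ⇒ q = 3/5.

1/3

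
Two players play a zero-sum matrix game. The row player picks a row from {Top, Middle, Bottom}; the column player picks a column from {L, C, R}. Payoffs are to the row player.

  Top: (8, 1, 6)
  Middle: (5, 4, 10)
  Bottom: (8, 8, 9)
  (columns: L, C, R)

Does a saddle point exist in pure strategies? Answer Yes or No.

Row minima: Top → 1, Middle → 4, Bottom → 8; maximin = 8.
Column maxima: L → 8, C → 8, R → 10; minimax = 8.
maximin = minimax = 8, so a saddle point exists.

Yes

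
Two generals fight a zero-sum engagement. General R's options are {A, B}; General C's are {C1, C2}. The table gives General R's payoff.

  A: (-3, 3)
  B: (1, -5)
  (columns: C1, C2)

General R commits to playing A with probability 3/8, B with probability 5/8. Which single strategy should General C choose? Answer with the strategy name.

C2

If General C plays C1, General R's expected payoff is (3/8)·(-3) + (5/8)·1 = -1/2.
If General C plays C2, General R's expected payoff is (3/8)·3 + (5/8)·(-5) = -2.
General C minimizes General R's payoff; the smallest is -2, so the best response is C2.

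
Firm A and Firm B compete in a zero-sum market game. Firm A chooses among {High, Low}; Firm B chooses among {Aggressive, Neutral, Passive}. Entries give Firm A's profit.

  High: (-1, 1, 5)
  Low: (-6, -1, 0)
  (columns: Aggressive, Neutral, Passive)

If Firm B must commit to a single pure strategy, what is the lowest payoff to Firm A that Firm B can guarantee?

Column maxima: Aggressive → -1, Neutral → 1, Passive → 5.
The smallest of these is -1.

-1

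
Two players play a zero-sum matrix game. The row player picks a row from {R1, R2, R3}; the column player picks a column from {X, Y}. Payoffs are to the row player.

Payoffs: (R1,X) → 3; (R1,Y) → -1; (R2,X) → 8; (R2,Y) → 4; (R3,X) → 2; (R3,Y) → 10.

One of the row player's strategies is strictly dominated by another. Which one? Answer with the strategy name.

R2 gives a strictly higher payoff than R1 against every column: 8 > 3, 4 > -1.
So R1 is strictly dominated and the row player never plays it.

R1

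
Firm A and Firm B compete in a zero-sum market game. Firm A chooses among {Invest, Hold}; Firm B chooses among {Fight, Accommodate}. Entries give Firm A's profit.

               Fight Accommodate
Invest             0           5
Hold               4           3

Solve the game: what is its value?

10/3

Row minima: Invest → 0, Hold → 3; maximin = 3.
Column maxima: Fight → 4, Accommodate → 5; minimax = 4.
3 ≠ 4, so there is no saddle point; optimal play is mixed.
Let Firm A play Invest with probability p. Expected payoff against Fight: 0p + 4(1−p) = −4p + 4; against Accommodate: 5p + 3(1−p) = 2p + 3.
Setting these equal: −4p + 4 = 2p + 3 ⇒ −6p = -1 ⇒ p = 1/6, and the value is (-4)·(1/6) + 4 = 10/3.
For Firm B: with q = P(Fight), equating Invest's and Hold's payoffs gives −5q + 5 = q + 3 ⇒ q = 1/3.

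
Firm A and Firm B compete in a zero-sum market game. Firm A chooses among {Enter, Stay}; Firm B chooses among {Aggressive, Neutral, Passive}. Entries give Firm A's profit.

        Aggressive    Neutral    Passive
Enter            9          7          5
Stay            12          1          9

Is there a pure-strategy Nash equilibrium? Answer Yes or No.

No

Row minima: Enter → 5, Stay → 1; maximin = 5.
Column maxima: Aggressive → 12, Neutral → 7, Passive → 9; minimax = 7.
5 ≠ 7, so no pure-strategy equilibrium exists.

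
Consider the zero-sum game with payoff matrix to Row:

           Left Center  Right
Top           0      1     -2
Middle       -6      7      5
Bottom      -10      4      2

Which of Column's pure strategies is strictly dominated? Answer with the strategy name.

Left holds Row's payoff strictly below Center in every row: 0 < 1, -6 < 7, -10 < 4.
So Center is strictly dominated for Column.

Center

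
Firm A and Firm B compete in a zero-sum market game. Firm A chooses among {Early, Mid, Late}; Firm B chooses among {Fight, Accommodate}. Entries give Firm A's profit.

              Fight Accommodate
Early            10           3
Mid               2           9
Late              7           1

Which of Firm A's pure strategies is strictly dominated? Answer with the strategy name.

Late

Early gives a strictly higher payoff than Late against every column: 10 > 7, 3 > 1.
So Late is strictly dominated and Firm A never plays it.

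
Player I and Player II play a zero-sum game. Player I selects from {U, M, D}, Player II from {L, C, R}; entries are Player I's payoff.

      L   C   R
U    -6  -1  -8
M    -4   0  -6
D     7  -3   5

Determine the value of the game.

-9/7

Row minima: U → -8, M → -6, D → -3; maximin = -3.
Column maxima: L → 7, C → 0, R → 5; minimax = 0.
-3 ≠ 0, so there is no saddle point; optimal play is mixed.
U is strictly dominated by M, so Player I never plays it.
L is strictly dominated by R (it gives Player I strictly more in every row), so Player II never plays it.
On the remaining 2×2 (M, D vs C, R):
Let Player I play M with probability p. Expected payoff against C: 0p + (-3)(1−p) = 3p − 3; against R: (-6)p + 5(1−p) = −11p + 5.
Setting these equal: 3p − 3 = −11p + 5 ⇒ 14p = 8 ⇒ p = 4/7, and the value is (3)·(4/7) − 3 = -9/7.
For Player II: with q = P(C), equating M's and D's payoffs gives 6q − 6 = −8q + 5 ⇒ q = 11/14.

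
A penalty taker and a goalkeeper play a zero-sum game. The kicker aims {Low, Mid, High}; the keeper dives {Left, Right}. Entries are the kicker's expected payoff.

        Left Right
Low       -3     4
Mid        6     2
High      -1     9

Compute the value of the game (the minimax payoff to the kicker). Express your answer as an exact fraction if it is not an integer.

4

Row minima: Low → -3, Mid → 2, High → -1; maximin = 2.
Column maxima: Left → 6, Right → 9; minimax = 6.
2 ≠ 6, so there is no saddle point; optimal play is mixed.
Low is strictly dominated by High, so the kicker never plays it.
On the remaining 2×2 (Mid, High vs Left, Right):
Let the kicker play Mid with probability p. Expected payoff against Left: 6p + (-1)(1−p) = 7p − 1; against Right: 2p + 9(1−p) = −7p + 9.
Setting these equal: 7p − 1 = −7p + 9 ⇒ 14p = 10 ⇒ p = 5/7, and the value is (7)·(5/7) − 1 = 4.
For the keeper: with q = P(Left), equating Mid's and High's payoffs gives 4q + 2 = −10q + 9 ⇒ q = 1/2.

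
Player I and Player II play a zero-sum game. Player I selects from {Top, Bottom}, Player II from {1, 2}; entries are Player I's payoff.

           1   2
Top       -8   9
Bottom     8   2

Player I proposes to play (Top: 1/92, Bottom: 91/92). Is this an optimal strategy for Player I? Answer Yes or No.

No

Against 1 this mix gives (1/92)·(-8) + (91/92)·8 = 180/23.
Against 2 this mix gives (1/92)·9 + (91/92)·2 = 191/92.
Player II will play 2, holding Player I to 191/92. Shifting weight toward the row that does better against 2 would raise this floor (the equalizing mix achieves 88/23 against both 2 and 1), so the proposed strategy is not optimal.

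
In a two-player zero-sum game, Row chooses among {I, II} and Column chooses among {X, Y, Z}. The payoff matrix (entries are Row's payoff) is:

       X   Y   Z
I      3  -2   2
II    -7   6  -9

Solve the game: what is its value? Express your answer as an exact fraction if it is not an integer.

Row minima: I → -2, II → -9; maximin = -2.
Column maxima: X → 3, Y → 6, Z → 2; minimax = 2.
-2 ≠ 2, so there is no saddle point; optimal play is mixed.
X is strictly dominated by Z (it gives Row strictly more in every row), so Column never plays it.
On the remaining 2×2 (I, II vs Y, Z):
Let Row play I with probability p. Expected payoff against Y: (-2)p + 6(1−p) = −8p + 6; against Z: 2p + (-9)(1−p) = 11p − 9.
Setting these equal: −8p + 6 = 11p − 9 ⇒ −19p = -15 ⇒ p = 15/19, and the value is (-8)·(15/19) + 6 = -6/19.
For Column: with q = P(Y), equating I's and II's payoffs gives −4q + 2 = 15q − 9 ⇒ q = 11/19.

-6/19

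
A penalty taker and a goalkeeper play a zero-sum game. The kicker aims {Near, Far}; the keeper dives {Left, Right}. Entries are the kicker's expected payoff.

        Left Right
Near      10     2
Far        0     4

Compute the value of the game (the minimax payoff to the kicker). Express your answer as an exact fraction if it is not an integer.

10/3

Row minima: Near → 2, Far → 0; maximin = 2.
Column maxima: Left → 10, Right → 4; minimax = 4.
2 ≠ 4, so there is no saddle point; optimal play is mixed.
Let the kicker play Near with probability p. Expected payoff against Left: 10p + 0(1−p) = 10p; against Right: 2p + 4(1−p) = −2p + 4.
Setting these equal: 10p = −2p + 4 ⇒ 12p = 4 ⇒ p = 1/3, and the value is (10)·(1/3) = 10/3.
For the keeper: with q = P(Left), equating Near's and Far's payoffs gives 8q + 2 = −4q + 4 ⇒ q = 1/6.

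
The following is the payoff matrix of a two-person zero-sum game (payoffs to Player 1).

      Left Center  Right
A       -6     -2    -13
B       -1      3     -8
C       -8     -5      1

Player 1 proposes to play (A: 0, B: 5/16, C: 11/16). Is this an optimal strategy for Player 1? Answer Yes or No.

No

Against Left this mix gives (5/16)·(-1) + (11/16)·(-8) = -93/16.
Against Center this mix gives (5/16)·3 + (11/16)·(-5) = -5/2.
Against Right this mix gives (5/16)·(-8) + (11/16)·1 = -29/16.
Player 2 will play Left, holding Player 1 to -93/16. Shifting weight toward the row that does better against Left would raise this floor (the equalizing mix achieves -65/16 against both Left and Right), so the proposed strategy is not optimal.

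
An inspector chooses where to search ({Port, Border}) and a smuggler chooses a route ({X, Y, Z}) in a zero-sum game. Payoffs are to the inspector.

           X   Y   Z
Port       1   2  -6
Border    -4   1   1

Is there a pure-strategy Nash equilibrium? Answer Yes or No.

Row minima: Port → -6, Border → -4; maximin = -4.
Column maxima: X → 1, Y → 2, Z → 1; minimax = 1.
-4 ≠ 1, so no pure-strategy equilibrium exists.

No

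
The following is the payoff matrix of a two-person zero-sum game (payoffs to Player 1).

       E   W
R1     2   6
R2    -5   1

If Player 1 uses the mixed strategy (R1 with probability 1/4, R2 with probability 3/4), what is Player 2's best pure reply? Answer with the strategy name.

If Player 2 plays E, Player 1's expected payoff is (1/4)·2 + (3/4)·(-5) = -13/4.
If Player 2 plays W, Player 1's expected payoff is (1/4)·6 + (3/4)·1 = 9/4.
Player 2 minimizes Player 1's payoff; the smallest is -13/4, so the best response is E.

E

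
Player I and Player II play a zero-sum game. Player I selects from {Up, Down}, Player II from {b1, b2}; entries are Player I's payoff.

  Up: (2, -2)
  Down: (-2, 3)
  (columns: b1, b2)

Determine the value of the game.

Row minima: Up → -2, Down → -2; maximin = -2.
Column maxima: b1 → 2, b2 → 3; minimax = 2.
-2 ≠ 2, so there is no saddle point; optimal play is mixed.
Let Player I play Up with probability p. Expected payoff against b1: 2p + (-2)(1−p) = 4p − 2; against b2: (-2)p + 3(1−p) = −5p + 3.
Setting these equal: 4p − 2 = −5p + 3 ⇒ 9p = 5 ⇒ p = 5/9, and the value is (4)·(5/9) − 2 = 2/9.
For Player II: with q = P(b1), equating Up's and Down's payoffs gives 4q − 2 = −5q + 3 ⇒ q = 5/9.

2/9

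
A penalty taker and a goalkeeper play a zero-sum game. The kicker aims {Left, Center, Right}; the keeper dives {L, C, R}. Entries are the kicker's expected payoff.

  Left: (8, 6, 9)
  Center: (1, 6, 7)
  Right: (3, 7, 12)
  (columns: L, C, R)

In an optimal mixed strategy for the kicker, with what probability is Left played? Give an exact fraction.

Row minima: Left → 6, Center → 1, Right → 3; maximin = 6.
Column maxima: L → 8, C → 7, R → 12; minimax = 7.
6 ≠ 7, so there is no saddle point; optimal play is mixed.
Center is strictly dominated by Right, so the kicker never plays it.
R is strictly dominated by L (it gives the kicker strictly more in every row), so the keeper never plays it.
On the remaining 2×2 (Left, Right vs L, C):
Let the kicker play Left with probability p. Expected payoff against L: 8p + 3(1−p) = 5p + 3; against C: 6p + 7(1−p) = −p + 7.
Setting these equal: 5p + 3 = −p + 7 ⇒ 6p = 4 ⇒ p = 2/3, and the value is (5)·(2/3) + 3 = 19/3.
For the keeper: with q = P(L), equating Left's and Right's payoffs gives 2q + 6 = −4q + 7 ⇒ q = 1/6.

2/3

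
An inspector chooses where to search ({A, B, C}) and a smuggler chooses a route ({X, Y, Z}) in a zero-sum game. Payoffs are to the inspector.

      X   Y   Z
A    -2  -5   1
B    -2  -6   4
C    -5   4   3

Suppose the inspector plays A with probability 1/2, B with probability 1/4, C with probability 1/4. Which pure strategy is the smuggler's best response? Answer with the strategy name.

Y

If the smuggler plays X, the inspector's expected payoff is (1/2)·(-2) + (1/4)·(-2) + (1/4)·(-5) = -11/4.
If the smuggler plays Y, the inspector's expected payoff is (1/2)·(-5) + (1/4)·(-6) + (1/4)·4 = -3.
If the smuggler plays Z, the inspector's expected payoff is (1/2)·1 + (1/4)·4 + (1/4)·3 = 9/4.
The smuggler minimizes the inspector's payoff; the smallest is -3, so the best response is Y.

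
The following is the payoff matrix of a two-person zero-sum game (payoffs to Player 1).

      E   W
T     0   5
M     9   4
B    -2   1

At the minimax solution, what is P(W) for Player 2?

9/10

Row minima: T → 0, M → 4, B → -2; maximin = 4.
Column maxima: E → 9, W → 5; minimax = 5.
4 ≠ 5, so there is no saddle point; optimal play is mixed.
B is strictly dominated by T, so Player 1 never plays it.
On the remaining 2×2 (T, M vs E, W):
Let Player 1 play T with probability p. Expected payoff against E: 0p + 9(1−p) = −9p + 9; against W: 5p + 4(1−p) = p + 4.
Setting these equal: −9p + 9 = p + 4 ⇒ −10p = -5 ⇒ p = 1/2, and the value is (-9)·(1/2) + 9 = 9/2.
For Player 2: with q = P(E), equating T's and M's payoffs gives −5q + 5 = 5q + 4 ⇒ q = 1/10.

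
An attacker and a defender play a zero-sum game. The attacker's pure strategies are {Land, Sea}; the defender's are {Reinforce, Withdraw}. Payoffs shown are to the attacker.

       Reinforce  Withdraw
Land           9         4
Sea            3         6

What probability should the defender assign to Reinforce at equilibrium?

1/4

Row minima: Land → 4, Sea → 3; maximin = 4.
Column maxima: Reinforce → 9, Withdraw → 6; minimax = 6.
4 ≠ 6, so there is no saddle point; optimal play is mixed.
Let the attacker play Land with probability p. Expected payoff against Reinforce: 9p + 3(1−p) = 6p + 3; against Withdraw: 4p + 6(1−p) = −2p + 6.
Setting these equal: 6p + 3 = −2p + 6 ⇒ 8p = 3 ⇒ p = 3/8, and the value is (6)·(3/8) + 3 = 21/4.
For the defender: with q = P(Reinforce), equating Land's and Sea's payoffs gives 5q + 4 = −3q + 6 ⇒ q = 1/4.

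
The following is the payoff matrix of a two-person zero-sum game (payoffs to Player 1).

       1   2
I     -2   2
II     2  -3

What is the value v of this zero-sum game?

Row minima: I → -2, II → -3; maximin = -2.
Column maxima: 1 → 2, 2 → 2; minimax = 2.
-2 ≠ 2, so there is no saddle point; optimal play is mixed.
Let Player 1 play I with probability p. Expected payoff against 1: (-2)p + 2(1−p) = −4p + 2; against 2: 2p + (-3)(1−p) = 5p − 3.
Setting these equal: −4p + 2 = 5p − 3 ⇒ −9p = -5 ⇒ p = 5/9, and the value is (-4)·(5/9) + 2 = -2/9.
For Player 2: with q = P(1), equating I's and II's payoffs gives −4q + 2 = 5q − 3 ⇒ q = 5/9.

-2/9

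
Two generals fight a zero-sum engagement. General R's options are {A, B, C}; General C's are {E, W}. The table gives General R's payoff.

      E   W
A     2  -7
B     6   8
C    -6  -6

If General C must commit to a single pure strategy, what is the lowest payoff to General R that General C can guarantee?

Column maxima: E → 6, W → 8.
The smallest of these is 6.

6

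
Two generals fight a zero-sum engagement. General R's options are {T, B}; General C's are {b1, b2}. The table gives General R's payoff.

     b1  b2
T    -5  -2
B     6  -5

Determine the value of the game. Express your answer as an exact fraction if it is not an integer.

-37/14

Row minima: T → -5, B → -5; maximin = -5.
Column maxima: b1 → 6, b2 → -2; minimax = -2.
-5 ≠ -2, so there is no saddle point; optimal play is mixed.
Let General R play T with probability p. Expected payoff against b1: (-5)p + 6(1−p) = −11p + 6; against b2: (-2)p + (-5)(1−p) = 3p − 5.
Setting these equal: −11p + 6 = 3p − 5 ⇒ −14p = -11 ⇒ p = 11/14, and the value is (-11)·(11/14) + 6 = -37/14.
For General C: with q = P(b1), equating T's and B's payoffs gives −3q − 2 = 11q − 5 ⇒ q = 3/14.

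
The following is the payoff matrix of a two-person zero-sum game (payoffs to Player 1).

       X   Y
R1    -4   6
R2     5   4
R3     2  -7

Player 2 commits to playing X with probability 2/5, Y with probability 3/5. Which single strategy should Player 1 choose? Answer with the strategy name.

R2

Expected payoff of R1: (2/5)·(-4) + (3/5)·6 = 2.
Expected payoff of R2: (2/5)·5 + (3/5)·4 = 22/5.
Expected payoff of R3: (2/5)·2 + (3/5)·(-7) = -17/5.
The largest is 22/5, so Player 1's best response is R2.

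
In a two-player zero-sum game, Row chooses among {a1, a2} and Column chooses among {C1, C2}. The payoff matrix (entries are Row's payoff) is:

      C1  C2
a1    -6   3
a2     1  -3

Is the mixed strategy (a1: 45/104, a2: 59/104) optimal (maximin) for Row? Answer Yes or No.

Against C1 this mix gives (45/104)·(-6) + (59/104)·1 = -211/104.
Against C2 this mix gives (45/104)·3 + (59/104)·(-3) = -21/52.
Column will play C1, holding Row to -211/104. Shifting weight toward the row that does better against C1 would raise this floor (the equalizing mix achieves -15/13 against both C1 and C2), so the proposed strategy is not optimal.

No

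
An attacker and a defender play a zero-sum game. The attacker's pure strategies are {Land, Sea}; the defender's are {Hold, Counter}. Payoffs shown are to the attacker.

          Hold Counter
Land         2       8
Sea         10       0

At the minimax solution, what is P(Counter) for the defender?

Row minima: Land → 2, Sea → 0; maximin = 2.
Column maxima: Hold → 10, Counter → 8; minimax = 8.
2 ≠ 8, so there is no saddle point; optimal play is mixed.
Let the attacker play Land with probability p. Expected payoff against Hold: 2p + 10(1−p) = −8p + 10; against Counter: 8p + 0(1−p) = 8p.
Setting these equal: −8p + 10 = 8p ⇒ −16p = -10 ⇒ p = 5/8, and the value is (-8)·(5/8) + 10 = 5.
For the defender: with q = P(Hold), equating Land's and Sea's payoffs gives −6q + 8 = 10q ⇒ q = 1/2.

1/2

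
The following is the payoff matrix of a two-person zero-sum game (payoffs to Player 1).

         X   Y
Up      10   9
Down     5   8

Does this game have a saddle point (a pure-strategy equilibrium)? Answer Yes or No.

Row minima: Up → 9, Down → 5; maximin = 9.
Column maxima: X → 10, Y → 9; minimax = 9.
maximin = minimax = 9, so a saddle point exists.

Yes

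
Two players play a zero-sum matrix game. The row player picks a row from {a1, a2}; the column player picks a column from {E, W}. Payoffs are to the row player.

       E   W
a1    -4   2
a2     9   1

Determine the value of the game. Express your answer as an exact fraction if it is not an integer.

11/7

Row minima: a1 → -4, a2 → 1; maximin = 1.
Column maxima: E → 9, W → 2; minimax = 2.
1 ≠ 2, so there is no saddle point; optimal play is mixed.
Let the row player play a1 with probability p. Expected payoff against E: (-4)p + 9(1−p) = −13p + 9; against W: 2p + 1(1−p) = p + 1.
Setting these equal: −13p + 9 = p + 1 ⇒ −14p = -8 ⇒ p = 4/7, and the value is (-13)·(4/7) + 9 = 11/7.
For the column player: with q = P(E), equating a1's and a2's payoffs gives −6q + 2 = 8q + 1 ⇒ q = 1/14.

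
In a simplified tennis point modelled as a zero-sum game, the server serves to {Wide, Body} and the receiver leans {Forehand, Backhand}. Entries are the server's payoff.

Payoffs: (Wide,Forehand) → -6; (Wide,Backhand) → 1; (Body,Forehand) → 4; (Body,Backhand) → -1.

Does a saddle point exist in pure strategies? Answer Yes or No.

Row minima: Wide → -6, Body → -1; maximin = -1.
Column maxima: Forehand → 4, Backhand → 1; minimax = 1.
-1 ≠ 1, so no pure-strategy equilibrium exists.

No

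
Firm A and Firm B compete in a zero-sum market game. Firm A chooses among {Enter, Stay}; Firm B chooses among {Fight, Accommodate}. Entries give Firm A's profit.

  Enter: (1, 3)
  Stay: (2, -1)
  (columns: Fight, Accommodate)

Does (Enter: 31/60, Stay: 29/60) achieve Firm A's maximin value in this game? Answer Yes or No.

Against Fight this mix gives (31/60)·1 + (29/60)·2 = 89/60.
Against Accommodate this mix gives (31/60)·3 + (29/60)·(-1) = 16/15.
Firm B will play Accommodate, holding Firm A to 16/15. Shifting weight toward the row that does better against Accommodate would raise this floor (the equalizing mix achieves 7/5 against both Accommodate and Fight), so the proposed strategy is not optimal.

No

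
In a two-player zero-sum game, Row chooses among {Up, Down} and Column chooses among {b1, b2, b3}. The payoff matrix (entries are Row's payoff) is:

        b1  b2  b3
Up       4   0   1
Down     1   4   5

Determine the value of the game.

Row minima: Up → 0, Down → 1; maximin = 1.
Column maxima: b1 → 4, b2 → 4, b3 → 5; minimax = 4.
1 ≠ 4, so there is no saddle point; optimal play is mixed.
b3 is strictly dominated by b2 (it gives Row strictly more in every row), so Column never plays it.
On the remaining 2×2 (Up, Down vs b1, b2):
Let Row play Up with probability p. Expected payoff against b1: 4p + 1(1−p) = 3p + 1; against b2: 0p + 4(1−p) = −4p + 4.
Setting these equal: 3p + 1 = −4p + 4 ⇒ 7p = 3 ⇒ p = 3/7, and the value is (3)·(3/7) + 1 = 16/7.
For Column: with q = P(b1), equating Up's and Down's payoffs gives 4q = −3q + 4 ⇒ q = 4/7.

16/7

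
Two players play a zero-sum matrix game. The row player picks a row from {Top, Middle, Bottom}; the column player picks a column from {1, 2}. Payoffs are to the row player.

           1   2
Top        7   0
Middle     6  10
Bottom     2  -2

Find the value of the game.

70/11

Row minima: Top → 0, Middle → 6, Bottom → -2; maximin = 6.
Column maxima: 1 → 7, 2 → 10; minimax = 7.
6 ≠ 7, so there is no saddle point; optimal play is mixed.
Bottom is strictly dominated by Top, so the row player never plays it.
On the remaining 2×2 (Top, Middle vs 1, 2):
Let the row player play Top with probability p. Expected payoff against 1: 7p + 6(1−p) = p + 6; against 2: 0p + 10(1−p) = −10p + 10.
Setting these equal: p + 6 = −10p + 10 ⇒ 11p = 4 ⇒ p = 4/11, and the value is (1)·(4/11) + 6 = 70/11.
For the column player: with q = P(1), equating Top's and Middle's payoffs gives 7q = −4q + 10 ⇒ q = 10/11.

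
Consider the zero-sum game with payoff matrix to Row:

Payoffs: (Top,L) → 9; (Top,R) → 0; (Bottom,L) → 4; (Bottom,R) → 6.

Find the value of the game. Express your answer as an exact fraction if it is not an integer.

Row minima: Top → 0, Bottom → 4; maximin = 4.
Column maxima: L → 9, R → 6; minimax = 6.
4 ≠ 6, so there is no saddle point; optimal play is mixed.
Let Row play Top with probability p. Expected payoff against L: 9p + 4(1−p) = 5p + 4; against R: 0p + 6(1−p) = −6p + 6.
Setting these equal: 5p + 4 = −6p + 6 ⇒ 11p = 2 ⇒ p = 2/11, and the value is (5)·(2/11) + 4 = 54/11.
For Column: with q = P(L), equating Top's and Bottom's payoffs gives 9q = −2q + 6 ⇒ q = 6/11.

54/11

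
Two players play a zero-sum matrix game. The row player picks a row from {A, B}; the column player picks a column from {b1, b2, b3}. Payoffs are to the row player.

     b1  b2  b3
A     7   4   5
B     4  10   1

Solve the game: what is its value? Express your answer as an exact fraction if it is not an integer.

23/5

Row minima: A → 4, B → 1; maximin = 4.
Column maxima: b1 → 7, b2 → 10, b3 → 5; minimax = 5.
4 ≠ 5, so there is no saddle point; optimal play is mixed.
b1 is strictly dominated by b3 (it gives the row player strictly more in every row), so the column player never plays it.
On the remaining 2×2 (A, B vs b2, b3):
Let the row player play A with probability p. Expected payoff against b2: 4p + 10(1−p) = −6p + 10; against b3: 5p + 1(1−p) = 4p + 1.
Setting these equal: −6p + 10 = 4p + 1 ⇒ −10p = -9 ⇒ p = 9/10, and the value is (-6)·(9/10) + 10 = 23/5.
For the column player: with q = P(b2), equating A's and B's payoffs gives −q + 5 = 9q + 1 ⇒ q = 2/5.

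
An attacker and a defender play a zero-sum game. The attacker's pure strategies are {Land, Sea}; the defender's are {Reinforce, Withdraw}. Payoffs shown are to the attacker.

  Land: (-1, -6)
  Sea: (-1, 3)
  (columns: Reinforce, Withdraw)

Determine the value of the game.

Row minima: Land → -6, Sea → -1; maximin = -1.
Column maxima: Reinforce → -1, Withdraw → 3; minimax = -1.
Since maximin = minimax = -1, there is a saddle point and the value is -1.

-1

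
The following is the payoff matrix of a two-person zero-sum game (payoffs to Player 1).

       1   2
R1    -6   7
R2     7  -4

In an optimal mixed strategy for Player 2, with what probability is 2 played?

13/24

Row minima: R1 → -6, R2 → -4; maximin = -4.
Column maxima: 1 → 7, 2 → 7; minimax = 7.
-4 ≠ 7, so there is no saddle point; optimal play is mixed.
Let Player 1 play R1 with probability p. Expected payoff against 1: (-6)p + 7(1−p) = −13p + 7; against 2: 7p + (-4)(1−p) = 11p − 4.
Setting these equal: −13p + 7 = 11p − 4 ⇒ −24p = -11 ⇒ p = 11/24, and the value is (-13)·(11/24) + 7 = 25/24.
For Player 2: with q = P(1), equating R1's and R2's payoffs gives −13q + 7 = 11q − 4 ⇒ q = 11/24.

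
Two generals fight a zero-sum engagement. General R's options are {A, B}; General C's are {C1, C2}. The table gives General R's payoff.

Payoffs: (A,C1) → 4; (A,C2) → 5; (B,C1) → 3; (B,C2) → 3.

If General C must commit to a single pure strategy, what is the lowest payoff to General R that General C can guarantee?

Column maxima: C1 → 4, C2 → 5.
The smallest of these is 4.

4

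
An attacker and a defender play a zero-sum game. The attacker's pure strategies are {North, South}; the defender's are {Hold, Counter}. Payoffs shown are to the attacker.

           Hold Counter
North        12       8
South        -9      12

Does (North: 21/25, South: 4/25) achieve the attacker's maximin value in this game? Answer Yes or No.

Yes

Against Hold this mix gives (21/25)·12 + (4/25)·(-9) = 216/25.
Against Counter this mix gives (21/25)·8 + (4/25)·12 = 216/25.
All of the defender's active replies (Hold, Counter) yield 216/25, and no column does worse for the attacker. The mix makes the defender indifferent and guarantees 216/25, so it is optimal.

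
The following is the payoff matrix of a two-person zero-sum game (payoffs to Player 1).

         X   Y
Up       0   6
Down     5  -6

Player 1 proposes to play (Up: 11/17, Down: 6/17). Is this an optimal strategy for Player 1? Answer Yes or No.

Against X this mix gives (11/17)·0 + (6/17)·5 = 30/17.
Against Y this mix gives (11/17)·6 + (6/17)·(-6) = 30/17.
All of Player 2's active replies (X, Y) yield 30/17, and no column does worse for Player 1. The mix makes Player 2 indifferent and guarantees 30/17, so it is optimal.

Yes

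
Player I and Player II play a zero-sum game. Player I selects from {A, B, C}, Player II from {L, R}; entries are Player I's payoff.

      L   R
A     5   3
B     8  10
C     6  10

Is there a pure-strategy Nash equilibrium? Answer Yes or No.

Row minima: A → 3, B → 8, C → 6; maximin = 8.
Column maxima: L → 8, R → 10; minimax = 8.
maximin = minimax = 8, so a saddle point exists.

Yes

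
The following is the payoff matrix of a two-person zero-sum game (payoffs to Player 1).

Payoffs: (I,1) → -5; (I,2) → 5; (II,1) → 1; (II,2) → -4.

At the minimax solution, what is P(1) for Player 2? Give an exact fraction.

Row minima: I → -5, II → -4; maximin = -4.
Column maxima: 1 → 1, 2 → 5; minimax = 1.
-4 ≠ 1, so there is no saddle point; optimal play is mixed.
Let Player 1 play I with probability p. Expected payoff against 1: (-5)p + 1(1−p) = −6p + 1; against 2: 5p + (-4)(1−p) = 9p − 4.
Setting these equal: −6p + 1 = 9p − 4 ⇒ −15p = -5 ⇒ p = 1/3, and the value is (-6)·(1/3) + 1 = -1.
For Player 2: with q = P(1), equating I's and II's payoffs gives −10q + 5 = 5q − 4 ⇒ q = 3/5.

3/5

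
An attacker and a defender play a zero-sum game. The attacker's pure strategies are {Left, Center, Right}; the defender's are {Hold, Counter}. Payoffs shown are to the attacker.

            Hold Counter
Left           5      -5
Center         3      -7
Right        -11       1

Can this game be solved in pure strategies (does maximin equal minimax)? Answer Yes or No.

Row minima: Left → -5, Center → -7, Right → -11; maximin = -5.
Column maxima: Hold → 5, Counter → 1; minimax = 1.
-5 ≠ 1, so no pure-strategy equilibrium exists.

No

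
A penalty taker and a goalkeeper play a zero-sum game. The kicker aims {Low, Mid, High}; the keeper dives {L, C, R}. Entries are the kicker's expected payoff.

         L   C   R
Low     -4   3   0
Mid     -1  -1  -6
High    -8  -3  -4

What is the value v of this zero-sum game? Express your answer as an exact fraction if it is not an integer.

-8/3

Row minima: Low → -4, Mid → -6, High → -8; maximin = -4.
Column maxima: L → -1, C → 3, R → 0; minimax = -1.
-4 ≠ -1, so there is no saddle point; optimal play is mixed.
High is strictly dominated by Low, so the kicker never plays it.
C is strictly dominated by R (it gives the kicker strictly more in every row), so the keeper never plays it.
On the remaining 2×2 (Low, Mid vs L, R):
Let the kicker play Low with probability p. Expected payoff against L: (-4)p + (-1)(1−p) = −3p − 1; against R: 0p + (-6)(1−p) = 6p − 6.
Setting these equal: −3p − 1 = 6p − 6 ⇒ −9p = -5 ⇒ p = 5/9, and the value is (-3)·(5/9) − 1 = -8/3.
For the keeper: with q = P(L), equating Low's and Mid's payoffs gives −4q = 5q − 6 ⇒ q = 2/3.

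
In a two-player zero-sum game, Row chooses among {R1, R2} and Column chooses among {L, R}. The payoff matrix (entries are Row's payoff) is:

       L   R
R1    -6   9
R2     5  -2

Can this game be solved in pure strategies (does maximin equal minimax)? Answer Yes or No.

Row minima: R1 → -6, R2 → -2; maximin = -2.
Column maxima: L → 5, R → 9; minimax = 5.
-2 ≠ 5, so no pure-strategy equilibrium exists.

No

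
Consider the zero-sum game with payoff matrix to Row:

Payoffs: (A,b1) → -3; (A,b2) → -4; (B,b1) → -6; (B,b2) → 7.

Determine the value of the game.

-45/14

Row minima: A → -4, B → -6; maximin = -4.
Column maxima: b1 → -3, b2 → 7; minimax = -3.
-4 ≠ -3, so there is no saddle point; optimal play is mixed.
Let Row play A with probability p. Expected payoff against b1: (-3)p + (-6)(1−p) = 3p − 6; against b2: (-4)p + 7(1−p) = −11p + 7.
Setting these equal: 3p − 6 = −11p + 7 ⇒ 14p = 13 ⇒ p = 13/14, and the value is (3)·(13/14) − 6 = -45/14.
For Column: with q = P(b1), equating A's and B's payoffs gives q − 4 = −13q + 7 ⇒ q = 11/14.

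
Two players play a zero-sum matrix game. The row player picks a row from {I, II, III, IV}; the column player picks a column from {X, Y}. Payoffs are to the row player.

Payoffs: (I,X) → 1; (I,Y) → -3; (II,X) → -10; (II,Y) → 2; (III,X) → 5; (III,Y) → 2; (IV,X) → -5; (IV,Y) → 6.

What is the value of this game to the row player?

Row minima: I → -3, II → -10, III → 2, IV → -5; maximin = 2.
Column maxima: X → 5, Y → 6; minimax = 5.
2 ≠ 5, so there is no saddle point; optimal play is mixed.
I is strictly dominated by III, so the row player never plays it.
II is strictly dominated by IV, so the row player never plays it.
On the remaining 2×2 (III, IV vs X, Y):
Let the row player play III with probability p. Expected payoff against X: 5p + (-5)(1−p) = 10p − 5; against Y: 2p + 6(1−p) = −4p + 6.
Setting these equal: 10p − 5 = −4p + 6 ⇒ 14p = 11 ⇒ p = 11/14, and the value is (10)·(11/14) − 5 = 20/7.
For the column player: with q = P(X), equating III's and IV's payoffs gives 3q + 2 = −11q + 6 ⇒ q = 2/7.

20/7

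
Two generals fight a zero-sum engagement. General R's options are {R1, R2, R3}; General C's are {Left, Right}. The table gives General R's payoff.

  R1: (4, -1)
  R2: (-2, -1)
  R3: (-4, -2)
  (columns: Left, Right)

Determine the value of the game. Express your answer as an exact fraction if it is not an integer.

-1

Row minima: R1 → -1, R2 → -2, R3 → -4; maximin = -1.
Column maxima: Left → 4, Right → -1; minimax = -1.
Since maximin = minimax = -1, there is a saddle point and the value is -1.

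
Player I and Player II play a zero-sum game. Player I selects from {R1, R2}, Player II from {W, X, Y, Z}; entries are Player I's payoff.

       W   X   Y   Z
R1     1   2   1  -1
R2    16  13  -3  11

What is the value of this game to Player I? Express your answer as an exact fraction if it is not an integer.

Row minima: R1 → -1, R2 → -3; maximin = -1.
Column maxima: W → 16, X → 13, Y → 1, Z → 11; minimax = 1.
-1 ≠ 1, so there is no saddle point; optimal play is mixed.
W is strictly dominated by Z (it gives Player I strictly more in every row), so Player II never plays it.
X is strictly dominated by Y (it gives Player I strictly more in every row), so Player II never plays it.
On the remaining 2×2 (R1, R2 vs Y, Z):
Let Player I play R1 with probability p. Expected payoff against Y: 1p + (-3)(1−p) = 4p − 3; against Z: (-1)p + 11(1−p) = −12p + 11.
Setting these equal: 4p − 3 = −12p + 11 ⇒ 16p = 14 ⇒ p = 7/8, and the value is (4)·(7/8) − 3 = 1/2.
For Player II: with q = P(Y), equating R1's and R2's payoffs gives 2q − 1 = −14q + 11 ⇒ q = 3/4.

1/2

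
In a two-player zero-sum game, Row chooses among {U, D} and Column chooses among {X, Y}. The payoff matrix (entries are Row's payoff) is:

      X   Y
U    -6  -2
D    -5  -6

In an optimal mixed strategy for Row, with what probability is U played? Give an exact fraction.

1/5

Row minima: U → -6, D → -6; maximin = -6.
Column maxima: X → -5, Y → -2; minimax = -5.
-6 ≠ -5, so there is no saddle point; optimal play is mixed.
Let Row play U with probability p. Expected payoff against X: (-6)p + (-5)(1−p) = −p − 5; against Y: (-2)p + (-6)(1−p) = 4p − 6.
Setting these equal: −p − 5 = 4p − 6 ⇒ −5p = -1 ⇒ p = 1/5, and the value is (-1)·(1/5) − 5 = -26/5.
For Column: with q = P(X), equating U's and D's payoffs gives −4q − 2 = q − 6 ⇒ q = 4/5.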